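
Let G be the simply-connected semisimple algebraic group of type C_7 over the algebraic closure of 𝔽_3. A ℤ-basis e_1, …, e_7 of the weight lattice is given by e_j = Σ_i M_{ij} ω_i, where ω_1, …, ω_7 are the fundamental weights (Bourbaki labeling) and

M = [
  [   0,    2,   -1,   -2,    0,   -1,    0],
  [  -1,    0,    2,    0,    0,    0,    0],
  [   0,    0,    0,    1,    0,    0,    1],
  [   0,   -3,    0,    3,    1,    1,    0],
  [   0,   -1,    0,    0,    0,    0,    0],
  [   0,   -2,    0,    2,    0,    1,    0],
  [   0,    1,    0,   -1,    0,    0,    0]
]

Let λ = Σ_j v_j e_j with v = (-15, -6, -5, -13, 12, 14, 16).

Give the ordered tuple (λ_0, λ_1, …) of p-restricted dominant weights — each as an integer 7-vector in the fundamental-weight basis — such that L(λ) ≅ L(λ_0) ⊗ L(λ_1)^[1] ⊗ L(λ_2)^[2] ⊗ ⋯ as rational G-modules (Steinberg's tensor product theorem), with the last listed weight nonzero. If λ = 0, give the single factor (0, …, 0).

((2, 2, 0, 2, 0, 0, 1), (1, 1, 1, 1, 2, 0, 2))

ω-coordinates c = M·v, v = (-15, -6, -5, -13, 12, 14, 16):
  c_1 = (0)·(-15) + (2)·(-6) + (-1)·(-5) + (-2)·(-13) + (0)·(12) + (-1)·(14) + (0)·(16) = 5
  c_2 = (-1)·(-15) + (0)·(-6) + (2)·(-5) + (0)·(-13) + (0)·(12) + (0)·(14) + (0)·(16) = 5
  c_3 = (0)·(-15) + (0)·(-6) + (0)·(-5) + (1)·(-13) + (0)·(12) + (0)·(14) + (1)·(16) = 3
  c_4 = (0)·(-15) + (-3)·(-6) + (0)·(-5) + (3)·(-13) + (1)·(12) + (1)·(14) + (0)·(16) = 5
  c_5 = (0)·(-15) + (-1)·(-6) + (0)·(-5) + (0)·(-13) + (0)·(12) + (0)·(14) + (0)·(16) = 6
  c_6 = (0)·(-15) + (-2)·(-6) + (0)·(-5) + (2)·(-13) + (0)·(12) + (1)·(14) + (0)·(16) = 0
  c_7 = (0)·(-15) + (1)·(-6) + (0)·(-5) + (-1)·(-13) + (0)·(12) + (0)·(14) + (0)·(16) = 7
Writing each c_i in base p = 3:
  c_1 = 5 = 2·3^0 + 1·3^1
  c_2 = 5 = 2·3^0 + 1·3^1
  c_3 = 3 = 0·3^0 + 1·3^1
  c_4 = 5 = 2·3^0 + 1·3^1
  c_5 = 6 = 0·3^0 + 2·3^1
  c_6 = 0
  c_7 = 7 = 1·3^0 + 2·3^1
p-restricted factor λ_0 = (2, 2, 0, 2, 0, 0, 1)
p-restricted factor λ_1 = (1, 1, 1, 1, 2, 0, 2)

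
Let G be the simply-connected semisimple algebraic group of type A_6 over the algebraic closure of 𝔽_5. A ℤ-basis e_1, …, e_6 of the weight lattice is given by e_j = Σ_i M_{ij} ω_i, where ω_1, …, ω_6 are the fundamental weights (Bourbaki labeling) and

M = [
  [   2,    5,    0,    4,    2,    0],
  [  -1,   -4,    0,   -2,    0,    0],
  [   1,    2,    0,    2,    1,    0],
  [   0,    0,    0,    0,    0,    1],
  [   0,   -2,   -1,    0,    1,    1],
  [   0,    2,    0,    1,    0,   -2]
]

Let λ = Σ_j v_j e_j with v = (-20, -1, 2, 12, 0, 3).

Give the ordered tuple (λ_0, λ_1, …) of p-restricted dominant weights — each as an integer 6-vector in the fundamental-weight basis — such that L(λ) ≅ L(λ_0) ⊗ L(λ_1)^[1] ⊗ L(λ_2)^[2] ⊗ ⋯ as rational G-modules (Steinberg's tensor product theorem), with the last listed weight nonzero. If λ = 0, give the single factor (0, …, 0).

((3, 0, 2, 3, 3, 4),)

In the fundamental-weight basis, λ has coordinates c = M·v (v = (-20, -1, 2, 12, 0, 3)):
  c_1 = (2)·(-20) + (5)·(-1) + 0·2 + 4·12 + 2·0 + 0·3 = 3
  c_2 = (-1)·(-20) + (-4)·(-1) + 0·2 + (-2)·(12) + 0·0 + 0·3 = 0
  c_3 = (1)·(-20) + (2)·(-1) + 0·2 + 2·12 + 1·0 + 0·3 = 2
  c_4 = (0)·(-20) + (0)·(-1) + 0·2 + 0·12 + 0·0 + 1·3 = 3
  c_5 = (0)·(-20) + (-2)·(-1) + (-1)·(2) + 0·12 + 1·0 + 1·3 = 3
  c_6 = (0)·(-20) + (2)·(-1) + 0·2 + 1·12 + 0·0 + (-2)·(3) = 4
Writing each c_i in base p = 5:
  c_1 = 3 = 3·5^0
  c_2 = 0
  c_3 = 2 = 2·5^0
  c_4 = 3 = 3·5^0
  c_5 = 3 = 3·5^0
  c_6 = 4 = 4·5^0
λ_0 = (3, 0, 2, 3, 3, 4)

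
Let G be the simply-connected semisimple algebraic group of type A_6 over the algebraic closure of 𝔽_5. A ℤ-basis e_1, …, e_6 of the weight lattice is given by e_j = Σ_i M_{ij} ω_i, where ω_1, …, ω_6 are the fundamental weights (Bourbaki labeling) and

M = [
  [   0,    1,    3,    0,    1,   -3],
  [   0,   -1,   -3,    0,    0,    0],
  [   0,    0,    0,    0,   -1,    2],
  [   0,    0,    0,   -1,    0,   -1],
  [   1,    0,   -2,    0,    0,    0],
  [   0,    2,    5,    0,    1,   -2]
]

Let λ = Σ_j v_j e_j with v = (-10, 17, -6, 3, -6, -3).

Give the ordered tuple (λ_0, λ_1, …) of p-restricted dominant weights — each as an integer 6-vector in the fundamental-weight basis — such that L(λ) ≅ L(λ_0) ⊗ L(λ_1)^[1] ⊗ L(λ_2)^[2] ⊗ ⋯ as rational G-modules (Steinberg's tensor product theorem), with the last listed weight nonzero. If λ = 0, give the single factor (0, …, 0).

((2, 1, 0, 0, 2, 4),)

In the fundamental-weight basis, λ has coordinates c = M·v (v = (-10, 17, -6, 3, -6, -3)):
  c_1 = (0)·(-10) + (1)·(17) + (3)·(-6) + (0)·(3) + (1)·(-6) + (-3)·(-3) = 2
  c_2 = (0)·(-10) + (-1)·(17) + (-3)·(-6) + (0)·(3) + (0)·(-6) + (0)·(-3) = 1
  c_3 = (0)·(-10) + (0)·(17) + (0)·(-6) + (0)·(3) + (-1)·(-6) + (2)·(-3) = 0
  c_4 = (0)·(-10) + (0)·(17) + (0)·(-6) + (-1)·(3) + (0)·(-6) + (-1)·(-3) = 0
  c_5 = (1)·(-10) + (0)·(17) + (-2)·(-6) + (0)·(3) + (0)·(-6) + (0)·(-3) = 2
  c_6 = (0)·(-10) + (2)·(17) + (5)·(-6) + (0)·(3) + (1)·(-6) + (-2)·(-3) = 4
Base-5 expansion of each c_i:
  c_1 = 2 = 2·5^0
  c_2 = 1 = 1·5^0
  c_3 = 0
  c_4 = 0
  c_5 = 2 = 2·5^0
  c_6 = 4 = 4·5^0
λ_0 = (2, 1, 0, 0, 2, 4)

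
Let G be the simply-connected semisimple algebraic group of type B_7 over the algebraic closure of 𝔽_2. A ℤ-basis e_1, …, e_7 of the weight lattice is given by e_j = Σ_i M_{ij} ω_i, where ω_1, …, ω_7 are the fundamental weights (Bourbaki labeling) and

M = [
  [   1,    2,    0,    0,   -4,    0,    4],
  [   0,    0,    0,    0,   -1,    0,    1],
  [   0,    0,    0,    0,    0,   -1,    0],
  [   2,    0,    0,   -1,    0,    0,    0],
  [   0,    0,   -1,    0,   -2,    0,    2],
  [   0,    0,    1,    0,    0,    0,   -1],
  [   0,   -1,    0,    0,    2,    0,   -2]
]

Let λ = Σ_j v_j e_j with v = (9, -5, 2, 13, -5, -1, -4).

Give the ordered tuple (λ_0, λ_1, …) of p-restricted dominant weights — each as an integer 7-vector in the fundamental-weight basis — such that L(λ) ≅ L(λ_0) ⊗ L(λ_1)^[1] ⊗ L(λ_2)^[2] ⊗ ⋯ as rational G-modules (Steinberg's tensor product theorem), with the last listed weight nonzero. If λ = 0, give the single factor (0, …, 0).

In the fundamental-weight basis, λ has coordinates c = M·v (v = (9, -5, 2, 13, -5, -1, -4)):
  c_1 = (1)·(9) + (2)·(-5) + (0)·(2) + (0)·(13) + (-4)·(-5) + (0)·(-1) + (4)·(-4) = 3
  c_2 = (0)·(9) + (0)·(-5) + (0)·(2) + (0)·(13) + (-1)·(-5) + (0)·(-1) + (1)·(-4) = 1
  c_3 = (0)·(9) + (0)·(-5) + (0)·(2) + (0)·(13) + (0)·(-5) + (-1)·(-1) + (0)·(-4) = 1
  c_4 = (2)·(9) + (0)·(-5) + (0)·(2) + (-1)·(13) + (0)·(-5) + (0)·(-1) + (0)·(-4) = 5
  c_5 = (0)·(9) + (0)·(-5) + (-1)·(2) + (0)·(13) + (-2)·(-5) + (0)·(-1) + (2)·(-4) = 0
  c_6 = (0)·(9) + (0)·(-5) + (1)·(2) + (0)·(13) + (0)·(-5) + (0)·(-1) + (-1)·(-4) = 6
  c_7 = (0)·(9) + (-1)·(-5) + (0)·(2) + (0)·(13) + (2)·(-5) + (0)·(-1) + (-2)·(-4) = 3
Expand coordinatewise in base 2:
  c_1 = 3 = 1·2^0 + 1·2^1
  c_2 = 1 = 1·2^0
  c_3 = 1 = 1·2^0
  c_4 = 5 = 1·2^0 + 0·2^1 + 1·2^2
  c_5 = 0
  c_6 = 6 = 0·2^0 + 1·2^1 + 1·2^2
  c_7 = 3 = 1·2^0 + 1·2^1
p-restricted factor λ_0 = (1, 1, 1, 1, 0, 0, 1)
p-restricted factor λ_1 = (1, 0, 0, 0, 0, 1, 1)
p-restricted factor λ_2 = (0, 0, 0, 1, 0, 1, 0)

((1, 1, 1, 1, 0, 0, 1), (1, 0, 0, 0, 0, 1, 1), (0, 0, 0, 1, 0, 1, 0))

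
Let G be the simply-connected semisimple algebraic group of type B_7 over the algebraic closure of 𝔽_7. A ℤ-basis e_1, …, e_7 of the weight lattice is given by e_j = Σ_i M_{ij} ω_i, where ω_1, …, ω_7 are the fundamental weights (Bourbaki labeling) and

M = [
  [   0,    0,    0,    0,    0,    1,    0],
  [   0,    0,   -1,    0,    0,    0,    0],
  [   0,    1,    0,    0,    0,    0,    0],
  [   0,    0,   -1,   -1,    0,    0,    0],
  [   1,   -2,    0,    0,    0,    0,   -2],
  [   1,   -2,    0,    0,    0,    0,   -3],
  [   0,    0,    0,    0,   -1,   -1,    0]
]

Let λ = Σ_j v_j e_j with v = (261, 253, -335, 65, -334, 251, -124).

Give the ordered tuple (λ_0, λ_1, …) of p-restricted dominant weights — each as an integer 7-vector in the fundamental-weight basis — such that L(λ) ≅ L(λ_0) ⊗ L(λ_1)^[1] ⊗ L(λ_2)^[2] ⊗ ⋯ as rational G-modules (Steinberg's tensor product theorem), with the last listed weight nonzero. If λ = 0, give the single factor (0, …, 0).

ω-coordinates c = M·v, v = (261, 253, -335, 65, -334, 251, -124):
  c_1 = 0*261 + 0*253 + 0*-335 + 0*65 + 0*-334 + 1*251 + 0*-124 = 251
  c_2 = 0*261 + 0*253 + -1*-335 + 0*65 + 0*-334 + 0*251 + 0*-124 = 335
  c_3 = 0*261 + 1*253 + 0*-335 + 0*65 + 0*-334 + 0*251 + 0*-124 = 253
  c_4 = 0*261 + 0*253 + -1*-335 + -1*65 + 0*-334 + 0*251 + 0*-124 = 270
  c_5 = 1*261 + -2*253 + 0*-335 + 0*65 + 0*-334 + 0*251 + -2*-124 = 3
  c_6 = 1*261 + -2*253 + 0*-335 + 0*65 + 0*-334 + 0*251 + -3*-124 = 127
  c_7 = 0*261 + 0*253 + 0*-335 + 0*65 + -1*-334 + -1*251 + 0*-124 = 83
Base-7 expansion of each c_i:
  c_1 = 251 = 6·7^0 + 0·7^1 + 5·7^2
  c_2 = 335 = 6·7^0 + 5·7^1 + 6·7^2
  c_3 = 253 = 1·7^0 + 1·7^1 + 5·7^2
  c_4 = 270 = 4·7^0 + 3·7^1 + 5·7^2
  c_5 = 3 = 3·7^0
  c_6 = 127 = 1·7^0 + 4·7^1 + 2·7^2
  c_7 = 83 = 6·7^0 + 4·7^1 + 1·7^2
p-restricted factor λ_0 = (6, 6, 1, 4, 3, 1, 6)
p-restricted factor λ_1 = (0, 5, 1, 3, 0, 4, 4)
p-restricted factor λ_2 = (5, 6, 5, 5, 0, 2, 1)

((6, 6, 1, 4, 3, 1, 6), (0, 5, 1, 3, 0, 4, 4), (5, 6, 5, 5, 0, 2, 1))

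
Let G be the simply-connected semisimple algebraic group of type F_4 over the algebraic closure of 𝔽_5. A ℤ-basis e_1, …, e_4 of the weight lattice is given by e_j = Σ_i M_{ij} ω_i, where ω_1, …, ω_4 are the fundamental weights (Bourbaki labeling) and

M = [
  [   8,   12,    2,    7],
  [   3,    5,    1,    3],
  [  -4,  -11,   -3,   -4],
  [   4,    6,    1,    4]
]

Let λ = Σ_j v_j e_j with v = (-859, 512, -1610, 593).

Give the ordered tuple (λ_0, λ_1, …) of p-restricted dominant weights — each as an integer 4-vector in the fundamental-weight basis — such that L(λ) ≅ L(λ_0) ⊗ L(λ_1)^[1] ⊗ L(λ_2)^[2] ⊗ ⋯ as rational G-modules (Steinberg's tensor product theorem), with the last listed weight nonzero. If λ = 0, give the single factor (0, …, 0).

ω-coordinates c = M·v, v = (-859, 512, -1610, 593):
  c_1 = 8*-859 + 12*512 + 2*-1610 + 7*593 = 203
  c_2 = 3*-859 + 5*512 + 1*-1610 + 3*593 = 152
  c_3 = -4*-859 + -11*512 + -3*-1610 + -4*593 = 262
  c_4 = 4*-859 + 6*512 + 1*-1610 + 4*593 = 398
Expand coordinatewise in base 5:
  c_1 = 203 = 3·5^0 + 0·5^1 + 3·5^2 + 1·5^3
  c_2 = 152 = 2·5^0 + 0·5^1 + 1·5^2 + 1·5^3
  c_3 = 262 = 2·5^0 + 2·5^1 + 0·5^2 + 2·5^3
  c_4 = 398 = 3·5^0 + 4·5^1 + 0·5^2 + 3·5^3
p-restricted factor λ_0 = (3, 2, 2, 3)
p-restricted factor λ_1 = (0, 0, 2, 4)
p-restricted factor λ_2 = (3, 1, 0, 0)
p-restricted factor λ_3 = (1, 1, 2, 3)

((3, 2, 2, 3), (0, 0, 2, 4), (3, 1, 0, 0), (1, 1, 2, 3))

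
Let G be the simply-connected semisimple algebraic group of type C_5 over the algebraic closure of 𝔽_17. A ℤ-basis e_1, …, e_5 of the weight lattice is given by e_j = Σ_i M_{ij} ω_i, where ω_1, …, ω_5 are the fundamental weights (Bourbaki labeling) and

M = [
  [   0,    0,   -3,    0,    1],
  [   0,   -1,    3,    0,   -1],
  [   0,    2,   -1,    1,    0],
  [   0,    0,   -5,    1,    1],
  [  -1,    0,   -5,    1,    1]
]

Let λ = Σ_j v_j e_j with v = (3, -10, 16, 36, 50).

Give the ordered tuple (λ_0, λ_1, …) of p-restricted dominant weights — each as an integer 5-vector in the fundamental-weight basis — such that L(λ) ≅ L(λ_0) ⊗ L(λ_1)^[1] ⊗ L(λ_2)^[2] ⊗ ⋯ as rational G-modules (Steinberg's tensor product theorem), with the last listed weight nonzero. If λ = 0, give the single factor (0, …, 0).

Change of basis e → ω: c = M·v where v = (3, -10, 16, 36, 50):
  c_1 = (0)·(3) + (0)·(-10) + (-3)·(16) + (0)·(36) + (1)·(50) = 2
  c_2 = (0)·(3) + (-1)·(-10) + (3)·(16) + (0)·(36) + (-1)·(50) = 8
  c_3 = (0)·(3) + (2)·(-10) + (-1)·(16) + (1)·(36) + (0)·(50) = 0
  c_4 = (0)·(3) + (0)·(-10) + (-5)·(16) + (1)·(36) + (1)·(50) = 6
  c_5 = (-1)·(3) + (0)·(-10) + (-5)·(16) + (1)·(36) + (1)·(50) = 3
Base-17 expansion of each c_i:
  c_1 = 2 = 2·17^0
  c_2 = 8 = 8·17^0
  c_3 = 0
  c_4 = 6 = 6·17^0
  c_5 = 3 = 3·17^0
p-restricted factor λ_0 = (2, 8, 0, 6, 3)

((2, 8, 0, 6, 3),)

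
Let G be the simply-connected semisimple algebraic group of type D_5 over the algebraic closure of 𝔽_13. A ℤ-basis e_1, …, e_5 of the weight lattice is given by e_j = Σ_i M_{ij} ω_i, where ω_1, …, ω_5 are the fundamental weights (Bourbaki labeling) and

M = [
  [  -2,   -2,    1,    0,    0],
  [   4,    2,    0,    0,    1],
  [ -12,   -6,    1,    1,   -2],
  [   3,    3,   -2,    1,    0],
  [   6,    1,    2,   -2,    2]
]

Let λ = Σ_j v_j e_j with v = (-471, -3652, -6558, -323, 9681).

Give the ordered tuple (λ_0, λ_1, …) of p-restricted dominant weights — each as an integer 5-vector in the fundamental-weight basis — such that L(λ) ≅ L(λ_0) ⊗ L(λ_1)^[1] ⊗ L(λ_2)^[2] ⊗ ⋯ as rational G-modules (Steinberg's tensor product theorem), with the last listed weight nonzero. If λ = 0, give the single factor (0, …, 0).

((11, 12, 8, 8, 11), (12, 11, 10, 6, 5), (9, 2, 7, 2, 2))

Converting to the ω-basis (c_i = row i of M dotted with v = (-471, -3652, -6558, -323, 9681)):
  c_1 = (-2)·(-471) + (-2)·(-3652) + (1)·(-6558) + (0)·(-323) + 0·9681 = 1688
  c_2 = (4)·(-471) + (2)·(-3652) + (0)·(-6558) + (0)·(-323) + 1·9681 = 493
  c_3 = (-12)·(-471) + (-6)·(-3652) + (1)·(-6558) + (1)·(-323) + (-2)·(9681) = 1321
  c_4 = (3)·(-471) + (3)·(-3652) + (-2)·(-6558) + (1)·(-323) + 0·9681 = 424
  c_5 = (6)·(-471) + (1)·(-3652) + (2)·(-6558) + (-2)·(-323) + 2·9681 = 414
p = 13; digits c_i = Σ_j d_{ij}·13^j, 0 ≤ d_{ij} < 13:
  c_1 = 1688 = 11·13^0 + 12·13^1 + 9·13^2
  c_2 = 493 = 12·13^0 + 11·13^1 + 2·13^2
  c_3 = 1321 = 8·13^0 + 10·13^1 + 7·13^2
  c_4 = 424 = 8·13^0 + 6·13^1 + 2·13^2
  c_5 = 414 = 11·13^0 + 5·13^1 + 2·13^2
Factor λ_0 = (11, 12, 8, 8, 11)
Factor λ_1 = (12, 11, 10, 6, 5)
Factor λ_2 = (9, 2, 7, 2, 2)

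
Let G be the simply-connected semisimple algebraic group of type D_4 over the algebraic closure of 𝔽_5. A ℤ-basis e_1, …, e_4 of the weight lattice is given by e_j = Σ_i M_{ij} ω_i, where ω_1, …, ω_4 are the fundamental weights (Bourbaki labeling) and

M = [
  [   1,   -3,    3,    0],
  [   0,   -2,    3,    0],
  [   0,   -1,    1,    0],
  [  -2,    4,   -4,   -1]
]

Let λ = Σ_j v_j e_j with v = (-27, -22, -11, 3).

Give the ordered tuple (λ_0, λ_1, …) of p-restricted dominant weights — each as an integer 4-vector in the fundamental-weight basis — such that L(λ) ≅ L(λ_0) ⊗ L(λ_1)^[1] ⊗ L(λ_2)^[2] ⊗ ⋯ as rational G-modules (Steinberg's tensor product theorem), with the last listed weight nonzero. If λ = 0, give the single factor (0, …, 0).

Converting to the ω-basis (c_i = row i of M dotted with v = (-27, -22, -11, 3)):
  c_1 = 1*-27 + -3*-22 + 3*-11 + 0*3 = 6
  c_2 = 0*-27 + -2*-22 + 3*-11 + 0*3 = 11
  c_3 = 0*-27 + -1*-22 + 1*-11 + 0*3 = 11
  c_4 = -2*-27 + 4*-22 + -4*-11 + -1*3 = 7
Expand coordinatewise in base 5:
  c_1 = 6 = 1·5^0 + 1·5^1
  c_2 = 11 = 1·5^0 + 2·5^1
  c_3 = 11 = 1·5^0 + 2·5^1
  c_4 = 7 = 2·5^0 + 1·5^1
Factor λ_0 = (1, 1, 1, 2)
Factor λ_1 = (1, 2, 2, 1)

((1, 1, 1, 2), (1, 2, 2, 1))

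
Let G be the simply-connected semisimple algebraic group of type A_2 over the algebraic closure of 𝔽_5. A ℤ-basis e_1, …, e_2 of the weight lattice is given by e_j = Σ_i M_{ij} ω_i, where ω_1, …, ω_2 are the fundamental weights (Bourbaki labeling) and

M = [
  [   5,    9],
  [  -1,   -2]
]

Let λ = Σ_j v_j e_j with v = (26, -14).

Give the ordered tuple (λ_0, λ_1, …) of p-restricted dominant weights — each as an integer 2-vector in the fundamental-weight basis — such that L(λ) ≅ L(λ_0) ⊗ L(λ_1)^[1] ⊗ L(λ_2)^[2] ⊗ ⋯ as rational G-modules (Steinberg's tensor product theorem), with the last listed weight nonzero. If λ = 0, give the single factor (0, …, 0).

Change of basis e → ω: c = M·v where v = (26, -14):
  c_1 = 5·26 + (9)·(-14) = 4
  c_2 = (-1)·(26) + (-2)·(-14) = 2
Writing each c_i in base p = 5:
  c_1 = 4 = 4·5^0
  c_2 = 2 = 2·5^0
λ_0 = (4, 2)

((4, 2),)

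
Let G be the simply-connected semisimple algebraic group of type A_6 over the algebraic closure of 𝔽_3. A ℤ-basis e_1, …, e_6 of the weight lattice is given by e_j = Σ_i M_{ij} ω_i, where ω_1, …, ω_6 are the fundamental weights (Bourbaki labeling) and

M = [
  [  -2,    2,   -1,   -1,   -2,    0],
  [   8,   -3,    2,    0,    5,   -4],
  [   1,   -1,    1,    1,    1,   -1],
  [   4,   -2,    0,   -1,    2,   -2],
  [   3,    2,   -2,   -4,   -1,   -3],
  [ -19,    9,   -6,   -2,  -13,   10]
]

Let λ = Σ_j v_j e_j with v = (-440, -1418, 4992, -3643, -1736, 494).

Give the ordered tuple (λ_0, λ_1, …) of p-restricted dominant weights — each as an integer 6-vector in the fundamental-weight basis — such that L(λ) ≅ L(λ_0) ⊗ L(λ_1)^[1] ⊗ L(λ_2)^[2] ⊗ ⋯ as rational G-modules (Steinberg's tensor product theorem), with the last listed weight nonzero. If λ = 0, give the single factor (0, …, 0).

((2, 2, 1, 1, 2, 2), (1, 2, 2, 2, 0, 2), (0, 0, 1, 1, 1, 0), (0, 2, 0, 0, 1, 1), (2, 0, 1, 0, 2, 2), (0, 0, 0, 1, 2, 1))

ω-coordinates c = M·v, v = (-440, -1418, 4992, -3643, -1736, 494):
  c_1 = (-2)·(-440) + (2)·(-1418) + (-1)·(4992) + (-1)·(-3643) + (-2)·(-1736) + 0·494 = 167
  c_2 = (8)·(-440) + (-3)·(-1418) + 2·4992 + (0)·(-3643) + (5)·(-1736) + (-4)·(494) = 62
  c_3 = (1)·(-440) + (-1)·(-1418) + 1·4992 + (1)·(-3643) + (1)·(-1736) + (-1)·(494) = 97
  c_4 = (4)·(-440) + (-2)·(-1418) + 0·4992 + (-1)·(-3643) + (2)·(-1736) + (-2)·(494) = 259
  c_5 = (3)·(-440) + (2)·(-1418) + (-2)·(4992) + (-4)·(-3643) + (-1)·(-1736) + (-3)·(494) = 686
  c_6 = (-19)·(-440) + (9)·(-1418) + (-6)·(4992) + (-2)·(-3643) + (-13)·(-1736) + 10·494 = 440
p = 3; digits c_i = Σ_j d_{ij}·3^j, 0 ≤ d_{ij} < 3:
  c_1 = 167 = 2·3^0 + 1·3^1 + 0·3^2 + 0·3^3 + 2·3^4
  c_2 = 62 = 2·3^0 + 2·3^1 + 0·3^2 + 2·3^3
  c_3 = 97 = 1·3^0 + 2·3^1 + 1·3^2 + 0·3^3 + 1·3^4
  c_4 = 259 = 1·3^0 + 2·3^1 + 1·3^2 + 0·3^3 + 0·3^4 + 1·3^5
  c_5 = 686 = 2·3^0 + 0·3^1 + 1·3^2 + 1·3^3 + 2·3^4 + 2·3^5
  c_6 = 440 = 2·3^0 + 2·3^1 + 0·3^2 + 1·3^3 + 2·3^4 + 1·3^5
Factor λ_0 = (2, 2, 1, 1, 2, 2)
Factor λ_1 = (1, 2, 2, 2, 0, 2)
Factor λ_2 = (0, 0, 1, 1, 1, 0)
Factor λ_3 = (0, 2, 0, 0, 1, 1)
Factor λ_4 = (2, 0, 1, 0, 2, 2)
Factor λ_5 = (0, 0, 0, 1, 2, 1)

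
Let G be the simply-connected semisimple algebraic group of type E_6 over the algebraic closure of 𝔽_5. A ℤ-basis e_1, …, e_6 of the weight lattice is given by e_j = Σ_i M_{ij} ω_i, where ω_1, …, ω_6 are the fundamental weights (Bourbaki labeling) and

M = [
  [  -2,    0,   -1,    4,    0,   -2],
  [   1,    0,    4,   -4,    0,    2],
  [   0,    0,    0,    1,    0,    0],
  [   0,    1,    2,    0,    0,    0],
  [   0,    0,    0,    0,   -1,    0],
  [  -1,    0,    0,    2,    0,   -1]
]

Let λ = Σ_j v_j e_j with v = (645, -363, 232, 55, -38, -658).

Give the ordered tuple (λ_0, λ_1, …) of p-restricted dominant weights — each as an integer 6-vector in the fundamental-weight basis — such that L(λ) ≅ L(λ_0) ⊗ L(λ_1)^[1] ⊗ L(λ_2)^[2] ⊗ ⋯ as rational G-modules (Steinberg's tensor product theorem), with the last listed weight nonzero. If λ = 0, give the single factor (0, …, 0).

((4, 2, 0, 1, 3, 3), (2, 2, 1, 0, 2, 4), (0, 1, 2, 4, 1, 4))

Converting to the ω-basis (c_i = row i of M dotted with v = (645, -363, 232, 55, -38, -658)):
  c_1 = (-2)·(645) + (0)·(-363) + (-1)·(232) + 4·55 + (0)·(-38) + (-2)·(-658) = 14
  c_2 = 1·645 + (0)·(-363) + 4·232 + (-4)·(55) + (0)·(-38) + (2)·(-658) = 37
  c_3 = 0·645 + (0)·(-363) + 0·232 + 1·55 + (0)·(-38) + (0)·(-658) = 55
  c_4 = 0·645 + (1)·(-363) + 2·232 + 0·55 + (0)·(-38) + (0)·(-658) = 101
  c_5 = 0·645 + (0)·(-363) + 0·232 + 0·55 + (-1)·(-38) + (0)·(-658) = 38
  c_6 = (-1)·(645) + (0)·(-363) + 0·232 + 2·55 + (0)·(-38) + (-1)·(-658) = 123
p = 5; digits c_i = Σ_j d_{ij}·5^j, 0 ≤ d_{ij} < 5:
  c_1 = 14 = 4·5^0 + 2·5^1
  c_2 = 37 = 2·5^0 + 2·5^1 + 1·5^2
  c_3 = 55 = 0·5^0 + 1·5^1 + 2·5^2
  c_4 = 101 = 1·5^0 + 0·5^1 + 4·5^2
  c_5 = 38 = 3·5^0 + 2·5^1 + 1·5^2
  c_6 = 123 = 3·5^0 + 4·5^1 + 4·5^2
Factor λ_0 = (4, 2, 0, 1, 3, 3)
Factor λ_1 = (2, 2, 1, 0, 2, 4)
Factor λ_2 = (0, 1, 2, 4, 1, 4)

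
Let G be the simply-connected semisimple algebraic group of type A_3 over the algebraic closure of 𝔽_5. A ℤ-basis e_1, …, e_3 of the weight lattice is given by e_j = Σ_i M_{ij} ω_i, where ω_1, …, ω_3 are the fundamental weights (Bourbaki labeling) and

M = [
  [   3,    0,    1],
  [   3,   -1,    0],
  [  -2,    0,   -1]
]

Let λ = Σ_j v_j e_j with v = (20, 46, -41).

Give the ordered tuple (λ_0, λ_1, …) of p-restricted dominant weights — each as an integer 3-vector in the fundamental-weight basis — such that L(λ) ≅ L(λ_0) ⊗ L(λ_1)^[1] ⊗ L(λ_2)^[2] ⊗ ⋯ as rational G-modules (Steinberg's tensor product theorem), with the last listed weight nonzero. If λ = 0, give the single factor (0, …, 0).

((4, 4, 1), (3, 2, 0))

ω-coordinates c = M·v, v = (20, 46, -41):
  c_1 = 3·20 + 0·46 + (1)·(-41) = 19
  c_2 = 3·20 + (-1)·(46) + (0)·(-41) = 14
  c_3 = (-2)·(20) + 0·46 + (-1)·(-41) = 1
Writing each c_i in base p = 5:
  c_1 = 19 = 4·5^0 + 3·5^1
  c_2 = 14 = 4·5^0 + 2·5^1
  c_3 = 1 = 1·5^0
λ_0 = (4, 4, 1)
λ_1 = (3, 2, 0)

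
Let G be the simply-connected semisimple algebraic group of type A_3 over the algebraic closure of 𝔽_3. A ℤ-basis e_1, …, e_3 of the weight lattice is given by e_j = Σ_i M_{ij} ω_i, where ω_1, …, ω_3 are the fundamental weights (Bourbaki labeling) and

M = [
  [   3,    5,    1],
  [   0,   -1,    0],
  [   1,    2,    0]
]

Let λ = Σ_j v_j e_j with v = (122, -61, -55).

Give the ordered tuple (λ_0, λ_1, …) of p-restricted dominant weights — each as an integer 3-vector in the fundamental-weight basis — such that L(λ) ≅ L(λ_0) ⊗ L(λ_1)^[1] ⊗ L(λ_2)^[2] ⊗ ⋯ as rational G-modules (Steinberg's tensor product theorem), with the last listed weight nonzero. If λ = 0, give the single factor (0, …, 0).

Converting to the ω-basis (c_i = row i of M dotted with v = (122, -61, -55)):
  c_1 = 3·122 + (5)·(-61) + (1)·(-55) = 6
  c_2 = 0·122 + (-1)·(-61) + (0)·(-55) = 61
  c_3 = 1·122 + (2)·(-61) + (0)·(-55) = 0
Writing each c_i in base p = 3:
  c_1 = 6 = 0·3^0 + 2·3^1
  c_2 = 61 = 1·3^0 + 2·3^1 + 0·3^2 + 2·3^3
  c_3 = 0
λ_0 = (0, 1, 0)
λ_1 = (2, 2, 0)
λ_2 = (0, 0, 0)
λ_3 = (0, 2, 0)

((0, 1, 0), (2, 2, 0), (0, 0, 0), (0, 2, 0))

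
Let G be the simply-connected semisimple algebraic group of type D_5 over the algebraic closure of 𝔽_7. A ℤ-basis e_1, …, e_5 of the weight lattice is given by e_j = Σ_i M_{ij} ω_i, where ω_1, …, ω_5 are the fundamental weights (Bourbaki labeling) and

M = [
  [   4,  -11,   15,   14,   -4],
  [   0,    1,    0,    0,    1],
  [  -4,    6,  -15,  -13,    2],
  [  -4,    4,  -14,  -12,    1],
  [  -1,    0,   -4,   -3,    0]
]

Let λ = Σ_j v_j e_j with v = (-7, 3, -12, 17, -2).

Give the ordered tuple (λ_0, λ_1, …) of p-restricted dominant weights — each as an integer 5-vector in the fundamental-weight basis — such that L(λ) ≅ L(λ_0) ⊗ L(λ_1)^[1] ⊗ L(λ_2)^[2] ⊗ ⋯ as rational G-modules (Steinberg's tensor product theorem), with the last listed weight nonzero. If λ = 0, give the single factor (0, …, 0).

((5, 1, 1, 2, 4),)

In the fundamental-weight basis, λ has coordinates c = M·v (v = (-7, 3, -12, 17, -2)):
  c_1 = 4*-7 + -11*3 + 15*-12 + 14*17 + -4*-2 = 5
  c_2 = 0*-7 + 1*3 + 0*-12 + 0*17 + 1*-2 = 1
  c_3 = -4*-7 + 6*3 + -15*-12 + -13*17 + 2*-2 = 1
  c_4 = -4*-7 + 4*3 + -14*-12 + -12*17 + 1*-2 = 2
  c_5 = -1*-7 + 0*3 + -4*-12 + -3*17 + 0*-2 = 4
Writing each c_i in base p = 7:
  c_1 = 5 = 5·7^0
  c_2 = 1 = 1·7^0
  c_3 = 1 = 1·7^0
  c_4 = 2 = 2·7^0
  c_5 = 4 = 4·7^0
Factor λ_0 = (5, 1, 1, 2, 4)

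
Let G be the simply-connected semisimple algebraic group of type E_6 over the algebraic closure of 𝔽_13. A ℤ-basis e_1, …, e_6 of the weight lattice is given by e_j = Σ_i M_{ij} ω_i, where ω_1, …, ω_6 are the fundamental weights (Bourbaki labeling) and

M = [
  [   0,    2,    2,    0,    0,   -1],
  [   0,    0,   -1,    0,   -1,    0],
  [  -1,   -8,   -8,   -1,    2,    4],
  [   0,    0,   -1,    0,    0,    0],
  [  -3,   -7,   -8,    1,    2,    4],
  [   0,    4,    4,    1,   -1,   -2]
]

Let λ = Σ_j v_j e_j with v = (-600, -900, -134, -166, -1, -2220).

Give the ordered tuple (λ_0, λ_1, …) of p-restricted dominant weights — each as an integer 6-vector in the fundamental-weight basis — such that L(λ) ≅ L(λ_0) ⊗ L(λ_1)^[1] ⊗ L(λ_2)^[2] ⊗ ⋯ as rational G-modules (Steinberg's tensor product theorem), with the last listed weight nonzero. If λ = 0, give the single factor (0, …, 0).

((9, 5, 0, 4, 7, 9), (11, 10, 12, 10, 9, 10))

Compute c_i = Σ_j M_{ij} v_j with v = (-600, -900, -134, -166, -1, -2220):
  c_1 = (0)·(-600) + (2)·(-900) + (2)·(-134) + (0)·(-166) + (0)·(-1) + (-1)·(-2220) = 152
  c_2 = (0)·(-600) + (0)·(-900) + (-1)·(-134) + (0)·(-166) + (-1)·(-1) + (0)·(-2220) = 135
  c_3 = (-1)·(-600) + (-8)·(-900) + (-8)·(-134) + (-1)·(-166) + (2)·(-1) + (4)·(-2220) = 156
  c_4 = (0)·(-600) + (0)·(-900) + (-1)·(-134) + (0)·(-166) + (0)·(-1) + (0)·(-2220) = 134
  c_5 = (-3)·(-600) + (-7)·(-900) + (-8)·(-134) + (1)·(-166) + (2)·(-1) + (4)·(-2220) = 124
  c_6 = (0)·(-600) + (4)·(-900) + (4)·(-134) + (1)·(-166) + (-1)·(-1) + (-2)·(-2220) = 139
Writing each c_i in base p = 13:
  c_1 = 152 = 9·13^0 + 11·13^1
  c_2 = 135 = 5·13^0 + 10·13^1
  c_3 = 156 = 0·13^0 + 12·13^1
  c_4 = 134 = 4·13^0 + 10·13^1
  c_5 = 124 = 7·13^0 + 9·13^1
  c_6 = 139 = 9·13^0 + 10·13^1
λ_0 = (9, 5, 0, 4, 7, 9)
λ_1 = (11, 10, 12, 10, 9, 10)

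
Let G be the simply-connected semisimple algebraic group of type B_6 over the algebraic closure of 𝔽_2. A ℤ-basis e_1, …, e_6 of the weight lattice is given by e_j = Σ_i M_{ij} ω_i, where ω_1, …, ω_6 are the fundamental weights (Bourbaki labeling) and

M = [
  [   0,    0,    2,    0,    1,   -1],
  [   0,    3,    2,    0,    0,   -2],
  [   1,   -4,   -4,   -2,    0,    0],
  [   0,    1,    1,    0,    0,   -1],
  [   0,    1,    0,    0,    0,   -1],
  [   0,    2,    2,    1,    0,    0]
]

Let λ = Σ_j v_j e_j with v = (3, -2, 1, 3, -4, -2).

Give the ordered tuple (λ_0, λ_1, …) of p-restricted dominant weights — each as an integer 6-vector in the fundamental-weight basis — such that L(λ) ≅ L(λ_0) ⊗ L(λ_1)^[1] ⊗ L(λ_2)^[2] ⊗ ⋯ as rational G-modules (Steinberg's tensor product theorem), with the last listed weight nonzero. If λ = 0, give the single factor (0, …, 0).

ω-coordinates c = M·v, v = (3, -2, 1, 3, -4, -2):
  c_1 = 0*3 + 0*-2 + 2*1 + 0*3 + 1*-4 + -1*-2 = 0
  c_2 = 0*3 + 3*-2 + 2*1 + 0*3 + 0*-4 + -2*-2 = 0
  c_3 = 1*3 + -4*-2 + -4*1 + -2*3 + 0*-4 + 0*-2 = 1
  c_4 = 0*3 + 1*-2 + 1*1 + 0*3 + 0*-4 + -1*-2 = 1
  c_5 = 0*3 + 1*-2 + 0*1 + 0*3 + 0*-4 + -1*-2 = 0
  c_6 = 0*3 + 2*-2 + 2*1 + 1*3 + 0*-4 + 0*-2 = 1
Writing each c_i in base p = 2:
  c_1 = 0
  c_2 = 0
  c_3 = 1 = 1·2^0
  c_4 = 1 = 1·2^0
  c_5 = 0
  c_6 = 1 = 1·2^0
p-restricted factor λ_0 = (0, 0, 1, 1, 0, 1)

((0, 0, 1, 1, 0, 1),)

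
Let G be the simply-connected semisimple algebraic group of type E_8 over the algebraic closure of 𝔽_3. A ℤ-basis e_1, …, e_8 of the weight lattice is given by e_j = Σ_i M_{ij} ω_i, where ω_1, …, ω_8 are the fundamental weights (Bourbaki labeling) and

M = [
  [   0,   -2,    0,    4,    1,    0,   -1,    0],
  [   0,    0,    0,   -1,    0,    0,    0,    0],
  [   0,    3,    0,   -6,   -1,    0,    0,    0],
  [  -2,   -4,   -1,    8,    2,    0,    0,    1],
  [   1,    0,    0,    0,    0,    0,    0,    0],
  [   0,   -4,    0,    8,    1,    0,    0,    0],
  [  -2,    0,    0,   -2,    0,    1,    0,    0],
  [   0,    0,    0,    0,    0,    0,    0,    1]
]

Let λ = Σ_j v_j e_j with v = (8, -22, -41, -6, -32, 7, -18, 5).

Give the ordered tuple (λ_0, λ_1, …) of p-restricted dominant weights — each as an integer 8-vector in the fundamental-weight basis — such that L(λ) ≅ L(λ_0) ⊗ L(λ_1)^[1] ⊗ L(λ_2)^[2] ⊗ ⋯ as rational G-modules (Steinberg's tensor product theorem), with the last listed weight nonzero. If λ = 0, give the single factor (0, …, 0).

ω-coordinates c = M·v, v = (8, -22, -41, -6, -32, 7, -18, 5):
  c_1 = 0·8 + (-2)·(-22) + (0)·(-41) + (4)·(-6) + (1)·(-32) + 0·7 + (-1)·(-18) + 0·5 = 6
  c_2 = 0·8 + (0)·(-22) + (0)·(-41) + (-1)·(-6) + (0)·(-32) + 0·7 + (0)·(-18) + 0·5 = 6
  c_3 = 0·8 + (3)·(-22) + (0)·(-41) + (-6)·(-6) + (-1)·(-32) + 0·7 + (0)·(-18) + 0·5 = 2
  c_4 = (-2)·(8) + (-4)·(-22) + (-1)·(-41) + (8)·(-6) + (2)·(-32) + 0·7 + (0)·(-18) + 1·5 = 6
  c_5 = 1·8 + (0)·(-22) + (0)·(-41) + (0)·(-6) + (0)·(-32) + 0·7 + (0)·(-18) + 0·5 = 8
  c_6 = 0·8 + (-4)·(-22) + (0)·(-41) + (8)·(-6) + (1)·(-32) + 0·7 + (0)·(-18) + 0·5 = 8
  c_7 = (-2)·(8) + (0)·(-22) + (0)·(-41) + (-2)·(-6) + (0)·(-32) + 1·7 + (0)·(-18) + 0·5 = 3
  c_8 = 0·8 + (0)·(-22) + (0)·(-41) + (0)·(-6) + (0)·(-32) + 0·7 + (0)·(-18) + 1·5 = 5
p = 3; digits c_i = Σ_j d_{ij}·3^j, 0 ≤ d_{ij} < 3:
  c_1 = 6 = 0·3^0 + 2·3^1
  c_2 = 6 = 0·3^0 + 2·3^1
  c_3 = 2 = 2·3^0
  c_4 = 6 = 0·3^0 + 2·3^1
  c_5 = 8 = 2·3^0 + 2·3^1
  c_6 = 8 = 2·3^0 + 2·3^1
  c_7 = 3 = 0·3^0 + 1·3^1
  c_8 = 5 = 2·3^0 + 1·3^1
p-restricted factor λ_0 = (0, 0, 2, 0, 2, 2, 0, 2)
p-restricted factor λ_1 = (2, 2, 0, 2, 2, 2, 1, 1)

((0, 0, 2, 0, 2, 2, 0, 2), (2, 2, 0, 2, 2, 2, 1, 1))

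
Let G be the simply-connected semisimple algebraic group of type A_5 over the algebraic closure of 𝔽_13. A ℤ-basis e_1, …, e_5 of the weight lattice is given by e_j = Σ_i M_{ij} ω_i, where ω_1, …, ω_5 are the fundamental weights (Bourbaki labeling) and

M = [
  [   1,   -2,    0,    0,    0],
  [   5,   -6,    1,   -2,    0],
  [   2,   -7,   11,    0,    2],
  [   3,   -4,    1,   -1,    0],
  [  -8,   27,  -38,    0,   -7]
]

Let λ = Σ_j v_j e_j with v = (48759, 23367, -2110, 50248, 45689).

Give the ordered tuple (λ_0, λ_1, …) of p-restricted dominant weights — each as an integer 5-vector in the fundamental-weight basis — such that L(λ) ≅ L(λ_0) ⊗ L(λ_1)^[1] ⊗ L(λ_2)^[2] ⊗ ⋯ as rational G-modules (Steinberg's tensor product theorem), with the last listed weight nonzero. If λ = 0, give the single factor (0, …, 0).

((10, 12, 11, 9, 11), (12, 10, 6, 8, 0), (11, 5, 12, 2, 7))

Converting to the ω-basis (c_i = row i of M dotted with v = (48759, 23367, -2110, 50248, 45689)):
  c_1 = 1*48759 + -2*23367 + 0*-2110 + 0*50248 + 0*45689 = 2025
  c_2 = 5*48759 + -6*23367 + 1*-2110 + -2*50248 + 0*45689 = 987
  c_3 = 2*48759 + -7*23367 + 11*-2110 + 0*50248 + 2*45689 = 2117
  c_4 = 3*48759 + -4*23367 + 1*-2110 + -1*50248 + 0*45689 = 451
  c_5 = -8*48759 + 27*23367 + -38*-2110 + 0*50248 + -7*45689 = 1194
p = 13; digits c_i = Σ_j d_{ij}·13^j, 0 ≤ d_{ij} < 13:
  c_1 = 2025 = 10·13^0 + 12·13^1 + 11·13^2
  c_2 = 987 = 12·13^0 + 10·13^1 + 5·13^2
  c_3 = 2117 = 11·13^0 + 6·13^1 + 12·13^2
  c_4 = 451 = 9·13^0 + 8·13^1 + 2·13^2
  c_5 = 1194 = 11·13^0 + 0·13^1 + 7·13^2
λ_0 = (10, 12, 11, 9, 11)
λ_1 = (12, 10, 6, 8, 0)
λ_2 = (11, 5, 12, 2, 7)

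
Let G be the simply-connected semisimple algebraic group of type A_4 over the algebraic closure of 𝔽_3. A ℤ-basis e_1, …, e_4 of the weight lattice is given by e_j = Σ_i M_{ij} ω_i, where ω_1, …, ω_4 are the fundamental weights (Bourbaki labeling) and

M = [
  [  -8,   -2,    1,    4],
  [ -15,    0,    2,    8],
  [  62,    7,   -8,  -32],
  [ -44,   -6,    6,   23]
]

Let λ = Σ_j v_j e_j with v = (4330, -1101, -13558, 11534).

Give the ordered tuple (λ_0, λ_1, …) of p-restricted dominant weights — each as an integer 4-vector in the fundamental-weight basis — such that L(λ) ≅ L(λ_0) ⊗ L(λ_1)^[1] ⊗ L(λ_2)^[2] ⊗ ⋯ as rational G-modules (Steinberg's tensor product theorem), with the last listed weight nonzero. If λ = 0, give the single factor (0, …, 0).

In the fundamental-weight basis, λ has coordinates c = M·v (v = (4330, -1101, -13558, 11534)):
  c_1 = -8*4330 + -2*-1101 + 1*-13558 + 4*11534 = 140
  c_2 = -15*4330 + 0*-1101 + 2*-13558 + 8*11534 = 206
  c_3 = 62*4330 + 7*-1101 + -8*-13558 + -32*11534 = 129
  c_4 = -44*4330 + -6*-1101 + 6*-13558 + 23*11534 = 20
Expand coordinatewise in base 3:
  c_1 = 140 = 2·3^0 + 1·3^1 + 0·3^2 + 2·3^3 + 1·3^4
  c_2 = 206 = 2·3^0 + 2·3^1 + 1·3^2 + 1·3^3 + 2·3^4
  c_3 = 129 = 0·3^0 + 1·3^1 + 2·3^2 + 1·3^3 + 1·3^4
  c_4 = 20 = 2·3^0 + 0·3^1 + 2·3^2
Factor λ_0 = (2, 2, 0, 2)
Factor λ_1 = (1, 2, 1, 0)
Factor λ_2 = (0, 1, 2, 2)
Factor λ_3 = (2, 1, 1, 0)
Factor λ_4 = (1, 2, 1, 0)

((2, 2, 0, 2), (1, 2, 1, 0), (0, 1, 2, 2), (2, 1, 1, 0), (1, 2, 1, 0))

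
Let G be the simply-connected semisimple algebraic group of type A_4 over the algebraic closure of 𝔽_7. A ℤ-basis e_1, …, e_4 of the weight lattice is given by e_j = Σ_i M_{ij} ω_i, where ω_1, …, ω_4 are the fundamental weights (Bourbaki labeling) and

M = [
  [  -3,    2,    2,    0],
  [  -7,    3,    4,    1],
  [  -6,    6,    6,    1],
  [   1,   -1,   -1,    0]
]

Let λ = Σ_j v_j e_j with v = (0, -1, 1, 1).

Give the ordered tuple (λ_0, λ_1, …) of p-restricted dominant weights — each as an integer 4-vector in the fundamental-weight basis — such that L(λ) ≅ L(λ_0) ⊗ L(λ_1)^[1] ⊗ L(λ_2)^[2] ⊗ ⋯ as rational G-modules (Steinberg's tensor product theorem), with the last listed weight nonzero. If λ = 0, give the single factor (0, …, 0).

In the fundamental-weight basis, λ has coordinates c = M·v (v = (0, -1, 1, 1)):
  c_1 = (-3)·(0) + (2)·(-1) + (2)·(1) + (0)·(1) = 0
  c_2 = (-7)·(0) + (3)·(-1) + (4)·(1) + (1)·(1) = 2
  c_3 = (-6)·(0) + (6)·(-1) + (6)·(1) + (1)·(1) = 1
  c_4 = (1)·(0) + (-1)·(-1) + (-1)·(1) + (0)·(1) = 0
Expand coordinatewise in base 7:
  c_1 = 0
  c_2 = 2 = 2·7^0
  c_3 = 1 = 1·7^0
  c_4 = 0
p-restricted factor λ_0 = (0, 2, 1, 0)

((0, 2, 1, 0),)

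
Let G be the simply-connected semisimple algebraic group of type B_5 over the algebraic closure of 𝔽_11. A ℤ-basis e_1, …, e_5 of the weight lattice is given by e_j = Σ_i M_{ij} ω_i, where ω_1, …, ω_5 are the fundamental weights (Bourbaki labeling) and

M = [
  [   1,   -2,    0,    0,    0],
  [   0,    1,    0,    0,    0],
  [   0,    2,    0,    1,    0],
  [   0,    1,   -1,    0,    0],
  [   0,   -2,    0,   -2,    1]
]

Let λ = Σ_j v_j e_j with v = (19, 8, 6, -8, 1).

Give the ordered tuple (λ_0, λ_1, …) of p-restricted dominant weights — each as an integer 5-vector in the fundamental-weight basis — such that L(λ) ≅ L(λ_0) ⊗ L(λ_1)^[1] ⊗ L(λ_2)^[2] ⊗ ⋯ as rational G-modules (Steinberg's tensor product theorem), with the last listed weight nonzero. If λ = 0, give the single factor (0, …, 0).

((3, 8, 8, 2, 1),)

ω-coordinates c = M·v, v = (19, 8, 6, -8, 1):
  c_1 = (1)·(19) + (-2)·(8) + (0)·(6) + (0)·(-8) + (0)·(1) = 3
  c_2 = (0)·(19) + (1)·(8) + (0)·(6) + (0)·(-8) + (0)·(1) = 8
  c_3 = (0)·(19) + (2)·(8) + (0)·(6) + (1)·(-8) + (0)·(1) = 8
  c_4 = (0)·(19) + (1)·(8) + (-1)·(6) + (0)·(-8) + (0)·(1) = 2
  c_5 = (0)·(19) + (-2)·(8) + (0)·(6) + (-2)·(-8) + (1)·(1) = 1
p = 11; digits c_i = Σ_j d_{ij}·11^j, 0 ≤ d_{ij} < 11:
  c_1 = 3 = 3·11^0
  c_2 = 8 = 8·11^0
  c_3 = 8 = 8·11^0
  c_4 = 2 = 2·11^0
  c_5 = 1 = 1·11^0
λ_0 = (3, 8, 8, 2, 1)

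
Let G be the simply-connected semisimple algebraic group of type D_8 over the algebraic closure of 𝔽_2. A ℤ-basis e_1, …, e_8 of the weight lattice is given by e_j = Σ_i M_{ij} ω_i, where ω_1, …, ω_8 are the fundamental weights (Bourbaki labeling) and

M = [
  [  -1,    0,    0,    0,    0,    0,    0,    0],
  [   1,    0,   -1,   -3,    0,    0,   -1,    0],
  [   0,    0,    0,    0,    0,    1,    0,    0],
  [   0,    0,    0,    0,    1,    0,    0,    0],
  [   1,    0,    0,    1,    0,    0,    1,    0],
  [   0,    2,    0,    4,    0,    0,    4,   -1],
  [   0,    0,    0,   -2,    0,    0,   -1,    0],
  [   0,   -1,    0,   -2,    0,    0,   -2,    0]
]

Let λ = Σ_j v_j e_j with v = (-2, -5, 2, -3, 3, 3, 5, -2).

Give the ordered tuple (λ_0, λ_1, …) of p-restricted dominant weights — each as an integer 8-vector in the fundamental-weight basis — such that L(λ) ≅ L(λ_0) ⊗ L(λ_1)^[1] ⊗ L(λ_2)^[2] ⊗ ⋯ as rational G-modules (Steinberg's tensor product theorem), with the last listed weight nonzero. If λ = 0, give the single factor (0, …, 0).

Converting to the ω-basis (c_i = row i of M dotted with v = (-2, -5, 2, -3, 3, 3, 5, -2)):
  c_1 = (-1)·(-2) + (0)·(-5) + 0·2 + (0)·(-3) + 0·3 + 0·3 + 0·5 + (0)·(-2) = 2
  c_2 = (1)·(-2) + (0)·(-5) + (-1)·(2) + (-3)·(-3) + 0·3 + 0·3 + (-1)·(5) + (0)·(-2) = 0
  c_3 = (0)·(-2) + (0)·(-5) + 0·2 + (0)·(-3) + 0·3 + 1·3 + 0·5 + (0)·(-2) = 3
  c_4 = (0)·(-2) + (0)·(-5) + 0·2 + (0)·(-3) + 1·3 + 0·3 + 0·5 + (0)·(-2) = 3
  c_5 = (1)·(-2) + (0)·(-5) + 0·2 + (1)·(-3) + 0·3 + 0·3 + 1·5 + (0)·(-2) = 0
  c_6 = (0)·(-2) + (2)·(-5) + 0·2 + (4)·(-3) + 0·3 + 0·3 + 4·5 + (-1)·(-2) = 0
  c_7 = (0)·(-2) + (0)·(-5) + 0·2 + (-2)·(-3) + 0·3 + 0·3 + (-1)·(5) + (0)·(-2) = 1
  c_8 = (0)·(-2) + (-1)·(-5) + 0·2 + (-2)·(-3) + 0·3 + 0·3 + (-2)·(5) + (0)·(-2) = 1
Expand coordinatewise in base 2:
  c_1 = 2 = 0·2^0 + 1·2^1
  c_2 = 0
  c_3 = 3 = 1·2^0 + 1·2^1
  c_4 = 3 = 1·2^0 + 1·2^1
  c_5 = 0
  c_6 = 0
  c_7 = 1 = 1·2^0
  c_8 = 1 = 1·2^0
p-restricted factor λ_0 = (0, 0, 1, 1, 0, 0, 1, 1)
p-restricted factor λ_1 = (1, 0, 1, 1, 0, 0, 0, 0)

((0, 0, 1, 1, 0, 0, 1, 1), (1, 0, 1, 1, 0, 0, 0, 0))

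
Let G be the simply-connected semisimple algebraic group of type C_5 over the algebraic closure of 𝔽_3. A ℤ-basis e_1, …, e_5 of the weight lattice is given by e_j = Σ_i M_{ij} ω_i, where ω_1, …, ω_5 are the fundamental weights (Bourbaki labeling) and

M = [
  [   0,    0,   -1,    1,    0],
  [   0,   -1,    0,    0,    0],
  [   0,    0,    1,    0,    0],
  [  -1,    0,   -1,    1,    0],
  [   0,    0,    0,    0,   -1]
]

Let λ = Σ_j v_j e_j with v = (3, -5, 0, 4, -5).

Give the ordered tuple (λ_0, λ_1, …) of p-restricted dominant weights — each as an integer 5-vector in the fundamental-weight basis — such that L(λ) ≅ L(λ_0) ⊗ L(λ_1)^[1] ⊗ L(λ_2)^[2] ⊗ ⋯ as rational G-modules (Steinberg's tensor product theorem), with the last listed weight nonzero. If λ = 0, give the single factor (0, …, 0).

((1, 2, 0, 1, 2), (1, 1, 0, 0, 1))

Converting to the ω-basis (c_i = row i of M dotted with v = (3, -5, 0, 4, -5)):
  c_1 = 0·3 + (0)·(-5) + (-1)·(0) + 1·4 + (0)·(-5) = 4
  c_2 = 0·3 + (-1)·(-5) + 0·0 + 0·4 + (0)·(-5) = 5
  c_3 = 0·3 + (0)·(-5) + 1·0 + 0·4 + (0)·(-5) = 0
  c_4 = (-1)·(3) + (0)·(-5) + (-1)·(0) + 1·4 + (0)·(-5) = 1
  c_5 = 0·3 + (0)·(-5) + 0·0 + 0·4 + (-1)·(-5) = 5
Base-3 expansion of each c_i:
  c_1 = 4 = 1·3^0 + 1·3^1
  c_2 = 5 = 2·3^0 + 1·3^1
  c_3 = 0
  c_4 = 1 = 1·3^0
  c_5 = 5 = 2·3^0 + 1·3^1
Factor λ_0 = (1, 2, 0, 1, 2)
Factor λ_1 = (1, 1, 0, 0, 1)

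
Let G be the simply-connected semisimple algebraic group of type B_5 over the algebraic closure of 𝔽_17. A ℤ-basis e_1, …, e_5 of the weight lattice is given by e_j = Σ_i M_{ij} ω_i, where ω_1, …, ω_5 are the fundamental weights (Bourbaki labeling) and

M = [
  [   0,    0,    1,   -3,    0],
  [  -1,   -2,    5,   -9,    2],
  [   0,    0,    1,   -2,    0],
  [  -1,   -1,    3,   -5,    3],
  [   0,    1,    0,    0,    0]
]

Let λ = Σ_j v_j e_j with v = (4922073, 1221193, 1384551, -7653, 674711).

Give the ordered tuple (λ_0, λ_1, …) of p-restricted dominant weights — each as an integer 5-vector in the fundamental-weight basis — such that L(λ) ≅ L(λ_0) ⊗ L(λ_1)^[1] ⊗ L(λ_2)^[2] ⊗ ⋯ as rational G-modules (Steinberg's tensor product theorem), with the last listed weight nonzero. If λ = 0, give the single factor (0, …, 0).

((12, 13, 9, 8, 15), (4, 3, 13, 14, 9), (8, 13, 15, 13, 9), (14, 11, 12, 14, 10), (16, 11, 16, 0, 14))

Change of basis e → ω: c = M·v where v = (4922073, 1221193, 1384551, -7653, 674711):
  c_1 = (0)·(4922073) + (0)·(1221193) + (1)·(1384551) + (-3)·(-7653) + (0)·(674711) = 1407510
  c_2 = (-1)·(4922073) + (-2)·(1221193) + (5)·(1384551) + (-9)·(-7653) + (2)·(674711) = 976595
  c_3 = (0)·(4922073) + (0)·(1221193) + (1)·(1384551) + (-2)·(-7653) + (0)·(674711) = 1399857
  c_4 = (-1)·(4922073) + (-1)·(1221193) + (3)·(1384551) + (-5)·(-7653) + (3)·(674711) = 72785
  c_5 = (0)·(4922073) + (1)·(1221193) + (0)·(1384551) + (0)·(-7653) + (0)·(674711) = 1221193
Expand coordinatewise in base 17:
  c_1 = 1407510 = 12·17^0 + 4·17^1 + 8·17^2 + 14·17^3 + 16·17^4
  c_2 = 976595 = 13·17^0 + 3·17^1 + 13·17^2 + 11·17^3 + 11·17^4
  c_3 = 1399857 = 9·17^0 + 13·17^1 + 15·17^2 + 12·17^3 + 16·17^4
  c_4 = 72785 = 8·17^0 + 14·17^1 + 13·17^2 + 14·17^3
  c_5 = 1221193 = 15·17^0 + 9·17^1 + 9·17^2 + 10·17^3 + 14·17^4
p-restricted factor λ_0 = (12, 13, 9, 8, 15)
p-restricted factor λ_1 = (4, 3, 13, 14, 9)
p-restricted factor λ_2 = (8, 13, 15, 13, 9)
p-restricted factor λ_3 = (14, 11, 12, 14, 10)
p-restricted factor λ_4 = (16, 11, 16, 0, 14)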